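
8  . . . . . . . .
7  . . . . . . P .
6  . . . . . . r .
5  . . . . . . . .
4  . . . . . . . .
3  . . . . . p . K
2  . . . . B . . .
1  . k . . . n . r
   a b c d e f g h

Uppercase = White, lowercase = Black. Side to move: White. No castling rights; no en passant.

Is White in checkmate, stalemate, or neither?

White to move; white king on h3.
In check: yes, from the black rook on h1.
King squares — g2: attacked by Pf3; h2: attacked by Nf1; g3: attacked by Nf1; g4: attacked by Rg6; h4: attacked by Rh1.
Legal moves for White: none.
In check with no legal moves → checkmate.

checkmate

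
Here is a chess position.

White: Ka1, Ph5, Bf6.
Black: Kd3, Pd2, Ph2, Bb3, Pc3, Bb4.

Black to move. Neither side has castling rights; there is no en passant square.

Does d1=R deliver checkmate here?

yes

After d1=R: white king on a1; in check: yes, from the black rook on d1.
King squares — b1: attacked by Rd1; a2: attacked by Bb3; b2: attacked by Pc3.
White has no legal moves → checkmate.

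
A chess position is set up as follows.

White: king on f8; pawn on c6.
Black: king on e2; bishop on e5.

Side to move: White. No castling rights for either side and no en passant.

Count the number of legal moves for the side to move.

5

White to move; king on f8.
In check: no.
Legal moves: Kg8, Ke8, Kf7, Ke7, c7.
Count: 5.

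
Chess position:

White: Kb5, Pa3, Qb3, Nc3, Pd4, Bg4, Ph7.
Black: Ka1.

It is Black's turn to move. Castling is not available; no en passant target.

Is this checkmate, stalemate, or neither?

stalemate

Black to move; black king on a1.
In check: no.
King squares — b1: attacked by Qb3; a2: attacked by Qb3; b2: attacked by Qb3.
Legal moves for Black: none.
Not in check and no legal moves → stalemate.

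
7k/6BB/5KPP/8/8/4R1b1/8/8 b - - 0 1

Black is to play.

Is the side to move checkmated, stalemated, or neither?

Black to move; black king on h8.
In check: yes, from the white bishop on g7.
King squares — g7: attacked by Kf6; h7: attacked by Pg6; g8: attacked by Bh7.
Legal moves for Black: none.
In check with no legal moves → checkmate.

checkmate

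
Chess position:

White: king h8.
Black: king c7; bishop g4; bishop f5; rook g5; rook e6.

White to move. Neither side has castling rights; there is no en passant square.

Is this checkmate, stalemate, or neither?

stalemate

White to move; white king on h8.
In check: no.
King squares — g7: attacked by Rg5; h7: attacked by Bf5; g8: attacked by Rg5.
Legal moves for White: none.
Not in check and no legal moves → stalemate.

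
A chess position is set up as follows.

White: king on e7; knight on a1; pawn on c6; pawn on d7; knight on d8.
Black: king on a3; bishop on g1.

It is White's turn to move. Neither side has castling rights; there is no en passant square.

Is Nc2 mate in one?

no

After Nc2: black king on a3; in check: yes, from the white knight on c2.
Black has 4 legal replies: Ka4, Kb3, Kb2, Ka2.
In check but a legal move exists → not checkmate.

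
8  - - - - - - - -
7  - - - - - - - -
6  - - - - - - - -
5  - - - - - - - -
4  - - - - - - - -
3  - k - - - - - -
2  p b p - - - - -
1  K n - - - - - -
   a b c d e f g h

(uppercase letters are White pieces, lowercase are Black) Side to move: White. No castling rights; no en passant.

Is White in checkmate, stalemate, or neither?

White to move; white king on a1.
In check: yes, from the black bishop on b2.
King squares — b1: attacked by Pa2; a2: attacked by Kb3; b2: attacked by Kb3.
Legal moves for White: none.
In check with no legal moves → checkmate.

checkmate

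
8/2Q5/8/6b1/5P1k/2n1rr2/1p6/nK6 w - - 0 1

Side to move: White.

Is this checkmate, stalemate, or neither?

neither

White to move; white king on b1.
In check: yes, from the black knight on c3.
King squares — a1: attacked by Pb2; c1: attacked by Pb2; a2: attacked by Nc3; b2: available; c2: attacked by Na1.
Legal moves for White: Kxb2, Qxc3.
White is in check but has 2 legal moves → neither.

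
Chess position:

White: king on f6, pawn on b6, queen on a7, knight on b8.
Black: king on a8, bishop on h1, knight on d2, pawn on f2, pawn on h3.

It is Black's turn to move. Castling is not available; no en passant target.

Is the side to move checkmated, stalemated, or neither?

Black to move; black king on a8.
In check: yes, from the white queen on a7.
King squares — a7: attacked by Pb6; b7: attacked by Qa7; b8: attacked by Qa7.
Legal moves for Black: none.
In check with no legal moves → checkmate.

checkmate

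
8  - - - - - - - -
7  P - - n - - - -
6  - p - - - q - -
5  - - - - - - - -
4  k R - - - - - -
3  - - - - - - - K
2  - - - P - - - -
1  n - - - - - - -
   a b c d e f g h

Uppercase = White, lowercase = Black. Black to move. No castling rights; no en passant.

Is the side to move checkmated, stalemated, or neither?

Black to move; black king on a4.
In check: yes, from the white rook on b4.
King squares — a3: available; b3: attacked by Rb4; b4: available; a5: available; b5: attacked by Rb4.
Legal moves for Black: Ka5, Kxb4, Ka3.
Black is in check but has 3 legal moves → neither.

neither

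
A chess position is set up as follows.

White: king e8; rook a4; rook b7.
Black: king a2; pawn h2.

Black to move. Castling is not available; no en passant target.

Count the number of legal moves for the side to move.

Black to move; king on a2.
In check: yes, from the white rook on a4.
Legal moves: none.
Count: 0.

0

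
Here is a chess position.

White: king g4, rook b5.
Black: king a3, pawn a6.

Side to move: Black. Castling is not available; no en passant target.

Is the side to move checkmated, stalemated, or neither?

Black to move; black king on a3.
In check: no.
Legal moves for Black: Ka4, Ka2, axb5, a5.
Black has 4 legal moves and is not in check → neither.

neither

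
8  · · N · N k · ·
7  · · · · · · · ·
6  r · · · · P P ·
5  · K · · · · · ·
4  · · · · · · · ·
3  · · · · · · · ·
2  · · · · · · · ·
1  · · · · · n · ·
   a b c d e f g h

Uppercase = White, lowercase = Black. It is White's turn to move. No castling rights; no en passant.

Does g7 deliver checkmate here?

no

After g7: black king on f8; in check: yes, from the white pawn on g7.
Black has 3 legal replies: Kg8, Kxe8, Kf7.
In check but a legal move exists → not checkmate.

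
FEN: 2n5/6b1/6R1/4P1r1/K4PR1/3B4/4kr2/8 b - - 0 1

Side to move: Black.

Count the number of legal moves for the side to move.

Black to move; king on e2.
In check: yes, from the white bishop on d3.
Legal moves: Kf3, Ke3, Kxd3, Kd2, Ke1, Kd1.
Count: 6.

6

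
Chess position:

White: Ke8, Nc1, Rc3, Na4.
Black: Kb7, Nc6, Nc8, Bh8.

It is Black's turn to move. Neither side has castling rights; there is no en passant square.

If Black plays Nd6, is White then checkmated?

After Nd6: white king on e8; in check: yes, from the black knight on d6.
White has 2 legal replies: Kf8, Kd7.
In check but a legal move exists → not checkmate.

no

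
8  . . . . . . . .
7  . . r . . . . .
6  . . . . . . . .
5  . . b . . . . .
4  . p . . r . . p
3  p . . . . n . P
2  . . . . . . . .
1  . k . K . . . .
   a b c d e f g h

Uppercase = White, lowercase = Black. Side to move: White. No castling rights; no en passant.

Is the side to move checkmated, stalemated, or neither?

stalemate

White to move; white king on d1.
In check: no.
King squares — c1: attacked by Kb1; e1: attacked by Nf3; c2: attacked by Kb1; d2: attacked by Nf3; e2: attacked by Re4.
Legal moves for White: none.
Not in check and no legal moves → stalemate.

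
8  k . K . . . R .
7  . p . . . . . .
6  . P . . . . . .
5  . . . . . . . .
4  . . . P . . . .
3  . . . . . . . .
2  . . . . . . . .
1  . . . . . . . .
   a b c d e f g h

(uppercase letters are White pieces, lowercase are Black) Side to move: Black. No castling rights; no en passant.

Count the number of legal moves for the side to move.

0

Black to move; king on a8.
In check: no.
Legal moves: none.
Count: 0.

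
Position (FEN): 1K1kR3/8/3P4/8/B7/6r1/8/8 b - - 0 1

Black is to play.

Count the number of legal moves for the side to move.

0

Black to move; king on d8.
In check: yes, from the white rook on e8.
Legal moves: none.
Count: 0.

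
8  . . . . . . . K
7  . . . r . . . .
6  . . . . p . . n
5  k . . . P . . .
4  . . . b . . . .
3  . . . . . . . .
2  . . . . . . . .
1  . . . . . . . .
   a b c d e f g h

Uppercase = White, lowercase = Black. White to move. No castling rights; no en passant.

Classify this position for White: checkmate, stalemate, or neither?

stalemate

White to move; white king on h8.
In check: no.
King squares — g7: attacked by Rd7; h7: attacked by Rd7; g8: attacked by Nh6.
Legal moves for White: none.
Not in check and no legal moves → stalemate.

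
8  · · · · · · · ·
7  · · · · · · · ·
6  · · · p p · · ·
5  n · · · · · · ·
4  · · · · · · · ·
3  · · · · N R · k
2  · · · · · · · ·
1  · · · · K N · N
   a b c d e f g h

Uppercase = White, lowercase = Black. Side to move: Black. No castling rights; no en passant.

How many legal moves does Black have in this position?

Black to move; king on h3.
In check: yes, from the white rook on f3.
Legal moves: Kh4.
Count: 1.

1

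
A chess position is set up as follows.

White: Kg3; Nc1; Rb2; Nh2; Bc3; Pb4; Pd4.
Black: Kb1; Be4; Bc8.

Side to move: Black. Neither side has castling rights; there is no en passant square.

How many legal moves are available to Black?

2

Black to move; king on b1.
In check: yes, from the white rook on b2.
Legal moves: Kxc1, Ka1.
Count: 2.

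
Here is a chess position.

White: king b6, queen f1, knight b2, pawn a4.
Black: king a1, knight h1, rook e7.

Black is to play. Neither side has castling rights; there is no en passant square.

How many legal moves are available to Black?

Black to move; king on a1.
In check: yes, from the white queen on f1.
Legal moves: Kxb2, Ka2, Re1.
Count: 3.

3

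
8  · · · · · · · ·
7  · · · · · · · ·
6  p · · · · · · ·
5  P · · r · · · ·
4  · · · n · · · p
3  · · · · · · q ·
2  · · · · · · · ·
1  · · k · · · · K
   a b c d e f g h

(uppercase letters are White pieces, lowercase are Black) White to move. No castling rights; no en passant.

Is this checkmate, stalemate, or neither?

stalemate

White to move; white king on h1.
In check: no.
King squares — g1: attacked by Qg3; g2: attacked by Qg3; h2: attacked by Qg3.
Legal moves for White: none.
Not in check and no legal moves → stalemate.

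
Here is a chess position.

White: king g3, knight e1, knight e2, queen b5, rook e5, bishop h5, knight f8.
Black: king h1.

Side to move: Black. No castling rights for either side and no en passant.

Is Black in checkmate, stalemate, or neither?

Black to move; black king on h1.
In check: no.
King squares — g1: attacked by Ne2; g2: attacked by Ne1; h2: attacked by Kg3.
Legal moves for Black: none.
Not in check and no legal moves → stalemate.

stalemate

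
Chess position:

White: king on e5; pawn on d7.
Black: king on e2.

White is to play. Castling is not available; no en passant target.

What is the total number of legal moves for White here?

12

White to move; king on e5.
In check: no.
Legal moves: Kf6, Ke6, Kd6, Kf5, Kd5, Kf4, Ke4, Kd4, d8=Q, d8=R, d8=B, d8=N.
Count: 12.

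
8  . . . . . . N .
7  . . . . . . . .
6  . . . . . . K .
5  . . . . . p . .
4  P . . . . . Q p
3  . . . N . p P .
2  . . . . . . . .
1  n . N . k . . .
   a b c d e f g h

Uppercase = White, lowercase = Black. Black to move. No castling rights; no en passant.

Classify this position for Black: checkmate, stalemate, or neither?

Black to move; black king on e1.
In check: yes, from the white knight on d3.
King squares — d1: available; f1: available; d2: available; e2: attacked by Nc1; f2: attacked by Nd3.
Legal moves for Black: Kd2, Kf1, Kd1.
Black is in check but has 3 legal moves → neither.

neither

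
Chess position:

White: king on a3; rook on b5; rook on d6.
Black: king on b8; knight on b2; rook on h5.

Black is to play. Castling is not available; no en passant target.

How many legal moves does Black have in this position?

5

Black to move; king on b8.
In check: yes, from the white rook on b5.
Legal moves: Kc8, Ka8, Kc7, Ka7, Rxb5.
Count: 5.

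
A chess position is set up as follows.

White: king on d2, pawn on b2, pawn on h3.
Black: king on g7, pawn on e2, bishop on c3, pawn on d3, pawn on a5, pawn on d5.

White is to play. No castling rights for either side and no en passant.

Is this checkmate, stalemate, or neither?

neither

White to move; white king on d2.
In check: yes, from the black bishop on c3.
King squares — c1: available; d1: attacked by Pe2; e1: attacked by Bc3; c2: attacked by Pd3; e2: attacked by Pd3; c3: available; d3: available; e3: available.
Legal moves for White: Ke3, Kxd3, Kxc3, Kc1, bxc3.
White is in check but has 5 legal moves → neither.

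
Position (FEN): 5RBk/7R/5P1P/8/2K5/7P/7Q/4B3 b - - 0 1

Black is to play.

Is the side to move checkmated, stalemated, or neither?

Black to move; black king on h8.
In check: yes, from the white rook on h7.
King squares — g7: attacked by Pf6; h7: attacked by Bg8; g8: attacked by Rf8.
Legal moves for Black: none.
In check with no legal moves → checkmate.

checkmate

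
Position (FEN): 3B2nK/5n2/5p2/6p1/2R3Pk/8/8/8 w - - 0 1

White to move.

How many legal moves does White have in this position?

White to move; king on h8.
In check: yes, from the black knight on f7.
Legal moves: Kxg8, Kh7, Kg7.
Count: 3.

3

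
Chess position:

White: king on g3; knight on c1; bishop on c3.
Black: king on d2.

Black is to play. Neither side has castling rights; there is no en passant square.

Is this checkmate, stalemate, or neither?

Black to move; black king on d2.
In check: yes, from the white bishop on c3.
King squares — c1: available; d1: available; e1: attacked by Bc3; c2: available; e2: attacked by Nc1; c3: available; d3: attacked by Nc1; e3: available.
Legal moves for Black: Ke3, Kxc3, Kc2, Kd1, Kxc1.
Black is in check but has 5 legal moves → neither.

neither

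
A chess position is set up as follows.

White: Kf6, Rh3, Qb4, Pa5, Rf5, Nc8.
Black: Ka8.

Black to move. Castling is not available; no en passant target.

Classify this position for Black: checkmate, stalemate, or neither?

stalemate

Black to move; black king on a8.
In check: no.
King squares — a7: attacked by Nc8; b7: attacked by Qb4; b8: attacked by Qb4.
Legal moves for Black: none.
Not in check and no legal moves → stalemate.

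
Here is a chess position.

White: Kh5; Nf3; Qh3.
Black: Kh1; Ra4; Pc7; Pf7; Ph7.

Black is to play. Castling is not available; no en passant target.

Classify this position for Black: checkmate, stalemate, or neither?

checkmate

Black to move; black king on h1.
In check: yes, from the white queen on h3.
King squares — g1: attacked by Nf3; g2: attacked by Qh3; h2: attacked by Nf3.
Legal moves for Black: none.
In check with no legal moves → checkmate.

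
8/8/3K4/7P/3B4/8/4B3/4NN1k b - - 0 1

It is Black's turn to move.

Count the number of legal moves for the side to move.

Black to move; king on h1.
In check: no.
Legal moves: none.
Count: 0.

0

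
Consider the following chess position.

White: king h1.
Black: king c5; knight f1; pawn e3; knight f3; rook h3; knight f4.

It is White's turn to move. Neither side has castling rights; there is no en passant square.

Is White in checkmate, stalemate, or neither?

checkmate

White to move; white king on h1.
In check: yes, from the black rook on h3.
King squares — g1: attacked by Nf3; g2: attacked by Nf4; h2: attacked by Nf1.
Legal moves for White: none.
In check with no legal moves → checkmate.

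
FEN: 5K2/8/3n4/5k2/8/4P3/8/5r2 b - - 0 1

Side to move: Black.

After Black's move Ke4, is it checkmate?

After Ke4: white king on f8; in check: yes, from the black rook on f1.
White has 3 legal replies: Kg8, Kg7, Ke7.
In check but a legal move exists → not checkmate.

no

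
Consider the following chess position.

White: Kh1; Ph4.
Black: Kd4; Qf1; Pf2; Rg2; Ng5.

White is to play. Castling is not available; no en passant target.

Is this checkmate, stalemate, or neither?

checkmate

White to move; white king on h1.
In check: yes, from the black queen on f1.
King squares — g1: attacked by Qf1; g2: attacked by Qf1; h2: attacked by Rg2.
Legal moves for White: none.
In check with no legal moves → checkmate.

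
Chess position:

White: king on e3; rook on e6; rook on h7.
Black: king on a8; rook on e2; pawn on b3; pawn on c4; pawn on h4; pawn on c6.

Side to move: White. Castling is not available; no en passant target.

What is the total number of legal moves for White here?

White to move; king on e3.
In check: yes, from the black rook on e2.
Legal moves: Kf4, Kd4, Kf3, Kxe2.
Count: 4.

4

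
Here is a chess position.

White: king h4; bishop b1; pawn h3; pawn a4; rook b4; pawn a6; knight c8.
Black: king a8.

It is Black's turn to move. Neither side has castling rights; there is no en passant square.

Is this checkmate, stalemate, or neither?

Black to move; black king on a8.
In check: no.
King squares — a7: attacked by Nc8; b7: attacked by Rb4; b8: attacked by Rb4.
Legal moves for Black: none.
Not in check and no legal moves → stalemate.

stalemate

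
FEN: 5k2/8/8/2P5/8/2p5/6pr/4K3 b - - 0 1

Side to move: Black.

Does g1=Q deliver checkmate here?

yes

After g1=Q: white king on e1; in check: yes, from the black queen on g1.
King squares — d1: attacked by Qg1; f1: attacked by Qg1; d2: attacked by Rh2; e2: attacked by Rh2; f2: attacked by Qg1.
White has no legal moves → checkmate.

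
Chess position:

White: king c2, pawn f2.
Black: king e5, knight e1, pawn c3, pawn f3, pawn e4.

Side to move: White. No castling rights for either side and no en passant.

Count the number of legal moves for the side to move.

5

White to move; king on c2.
In check: yes, from the black knight on e1.
Legal moves: Kxc3, Kb3, Kd1, Kc1, Kb1.
Count: 5.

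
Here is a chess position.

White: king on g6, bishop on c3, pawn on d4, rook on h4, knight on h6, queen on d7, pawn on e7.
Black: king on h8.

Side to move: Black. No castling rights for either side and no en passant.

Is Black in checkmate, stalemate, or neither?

Black to move; black king on h8.
In check: no.
King squares — g7: attacked by Kg6; h7: attacked by Kg6; g8: attacked by Nh6.
Legal moves for Black: none.
Not in check and no legal moves → stalemate.

stalemate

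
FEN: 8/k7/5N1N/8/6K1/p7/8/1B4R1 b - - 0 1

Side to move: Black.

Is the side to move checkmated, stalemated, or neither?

Black to move; black king on a7.
In check: no.
Legal moves for Black: Kb8, Ka8, Kb7, Kb6, Ka6, a2.
Black has 6 legal moves and is not in check → neither.

neither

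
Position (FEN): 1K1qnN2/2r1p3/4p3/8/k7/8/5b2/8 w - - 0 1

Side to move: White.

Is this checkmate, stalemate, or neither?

White to move; white king on b8.
In check: yes, from the black queen on d8.
King squares — a7: attacked by Bf2; b7: attacked by Rc7; c7: attacked by Qd8; a8: attacked by Qd8; c8: attacked by Rc7.
Legal moves for White: none.
In check with no legal moves → checkmate.

checkmate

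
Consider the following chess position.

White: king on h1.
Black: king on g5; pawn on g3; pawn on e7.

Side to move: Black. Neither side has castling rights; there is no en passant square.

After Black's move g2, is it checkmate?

After g2: white king on h1; in check: yes, from the black pawn on g2.
White has 3 legal replies: Kh2, Kxg2, Kg1.
In check but a legal move exists → not checkmate.

no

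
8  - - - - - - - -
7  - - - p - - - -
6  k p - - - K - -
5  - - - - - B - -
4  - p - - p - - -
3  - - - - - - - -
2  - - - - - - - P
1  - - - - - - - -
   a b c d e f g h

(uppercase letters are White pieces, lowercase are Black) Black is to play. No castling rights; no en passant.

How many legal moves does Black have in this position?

9

Black to move; king on a6.
In check: no.
Legal moves: Kb7, Ka7, Kb5, Ka5, d6, b5, e3, b3, d5.
Count: 9.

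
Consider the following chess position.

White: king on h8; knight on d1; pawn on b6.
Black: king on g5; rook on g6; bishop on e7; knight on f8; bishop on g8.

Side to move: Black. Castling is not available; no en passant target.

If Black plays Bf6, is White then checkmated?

After Bf6: white king on h8; in check: yes, from the black bishop on f6.
King squares — g7: attacked by Bf6; h7: attacked by Nf8; g8: attacked by Rg6.
White has no legal moves → checkmate.

yes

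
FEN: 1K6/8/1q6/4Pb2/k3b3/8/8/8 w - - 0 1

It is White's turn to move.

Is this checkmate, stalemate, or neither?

checkmate

White to move; white king on b8.
In check: yes, from the black queen on b6.
King squares — a7: attacked by Qb6; b7: attacked by Be4; c7: attacked by Qb6; a8: attacked by Be4; c8: attacked by Bf5.
Legal moves for White: none.
In check with no legal moves → checkmate.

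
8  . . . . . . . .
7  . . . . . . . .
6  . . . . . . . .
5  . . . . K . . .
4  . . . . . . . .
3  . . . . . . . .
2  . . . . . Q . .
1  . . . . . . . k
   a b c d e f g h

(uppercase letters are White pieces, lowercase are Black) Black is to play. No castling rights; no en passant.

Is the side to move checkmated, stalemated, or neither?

stalemate

Black to move; black king on h1.
In check: no.
King squares — g1: attacked by Qf2; g2: attacked by Qf2; h2: attacked by Qf2.
Legal moves for Black: none.
Not in check and no legal moves → stalemate.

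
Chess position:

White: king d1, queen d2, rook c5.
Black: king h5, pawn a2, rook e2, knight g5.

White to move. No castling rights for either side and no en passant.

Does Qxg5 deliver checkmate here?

yes

After Qxg5: black king on h5; in check: yes, from the white queen on g5.
King squares — g4: attacked by Qg5; h4: attacked by Qg5; g5: attacked by Rc5; g6: attacked by Qg5; h6: attacked by Qg5.
Black has no legal moves → checkmate.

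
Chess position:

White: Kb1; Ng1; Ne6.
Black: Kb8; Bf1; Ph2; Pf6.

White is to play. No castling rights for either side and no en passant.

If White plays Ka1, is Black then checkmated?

After Ka1: black king on b8; in check: no.
Black is not in check, so this cannot be checkmate.

no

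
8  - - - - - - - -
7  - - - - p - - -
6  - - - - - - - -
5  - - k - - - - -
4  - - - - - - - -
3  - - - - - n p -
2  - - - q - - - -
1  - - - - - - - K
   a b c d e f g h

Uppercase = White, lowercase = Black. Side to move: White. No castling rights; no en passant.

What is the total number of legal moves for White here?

White to move; king on h1.
In check: no.
Legal moves: none.
Count: 0.

0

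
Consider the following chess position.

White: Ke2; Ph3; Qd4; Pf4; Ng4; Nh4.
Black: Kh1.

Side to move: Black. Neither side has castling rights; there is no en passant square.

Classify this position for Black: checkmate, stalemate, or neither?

stalemate

Black to move; black king on h1.
In check: no.
King squares — g1: attacked by Qd4; g2: attacked by Nh4; h2: attacked by Ng4.
Legal moves for Black: none.
Not in check and no legal moves → stalemate.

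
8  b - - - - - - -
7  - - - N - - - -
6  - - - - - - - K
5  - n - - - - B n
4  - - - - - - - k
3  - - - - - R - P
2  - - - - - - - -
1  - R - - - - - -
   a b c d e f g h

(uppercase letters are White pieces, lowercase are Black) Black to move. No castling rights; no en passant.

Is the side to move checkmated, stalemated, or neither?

Black to move; black king on h4.
In check: yes, from the white bishop on g5.
King squares — g3: attacked by Rf3; h3: attacked by Rf3; g4: attacked by Ph3; g5: attacked by Kh6; h5: own knight.
Legal moves for Black: none.
In check with no legal moves → checkmate.

checkmate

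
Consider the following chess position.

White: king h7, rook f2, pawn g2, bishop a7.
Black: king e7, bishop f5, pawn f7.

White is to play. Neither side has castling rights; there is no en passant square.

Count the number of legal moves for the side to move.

5

White to move; king on h7.
In check: yes, from the black bishop on f5.
Legal moves: Kh8, Kg8, Kg7, Kh6, Rxf5.
Count: 5.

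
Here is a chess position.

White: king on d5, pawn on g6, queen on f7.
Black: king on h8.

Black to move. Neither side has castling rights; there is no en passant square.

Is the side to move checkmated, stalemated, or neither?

Black to move; black king on h8.
In check: no.
King squares — g7: attacked by Qf7; h7: attacked by Pg6; g8: attacked by Qf7.
Legal moves for Black: none.
Not in check and no legal moves → stalemate.

stalemate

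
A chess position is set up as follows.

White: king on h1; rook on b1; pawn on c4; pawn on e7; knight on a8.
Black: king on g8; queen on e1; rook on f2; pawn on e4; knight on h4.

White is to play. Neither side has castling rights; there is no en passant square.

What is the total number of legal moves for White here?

White to move; king on h1.
In check: yes, from the black queen on e1.
Legal moves: Rxe1.
Count: 1.

1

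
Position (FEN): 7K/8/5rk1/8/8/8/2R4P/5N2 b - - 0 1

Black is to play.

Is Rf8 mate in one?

After Rf8: white king on h8; in check: yes, from the black rook on f8.
King squares — g7: attacked by Kg6; h7: attacked by Kg6; g8: attacked by Rf8.
White has no legal moves → checkmate.

yes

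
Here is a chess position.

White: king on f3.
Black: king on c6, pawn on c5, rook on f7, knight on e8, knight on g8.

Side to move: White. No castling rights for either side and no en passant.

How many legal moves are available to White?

White to move; king on f3.
In check: yes, from the black rook on f7.
Legal moves: Kg4, Ke4, Kg3, Ke3, Kg2, Ke2.
Count: 6.

6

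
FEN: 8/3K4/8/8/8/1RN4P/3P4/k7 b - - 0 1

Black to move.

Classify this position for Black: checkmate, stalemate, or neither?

Black to move; black king on a1.
In check: no.
King squares — b1: attacked by Rb3; a2: attacked by Nc3; b2: attacked by Rb3.
Legal moves for Black: none.
Not in check and no legal moves → stalemate.

stalemate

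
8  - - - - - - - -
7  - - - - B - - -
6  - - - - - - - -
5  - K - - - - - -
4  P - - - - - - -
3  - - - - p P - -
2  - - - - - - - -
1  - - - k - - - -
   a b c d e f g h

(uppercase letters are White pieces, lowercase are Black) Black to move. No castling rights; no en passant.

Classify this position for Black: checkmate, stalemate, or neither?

Black to move; black king on d1.
In check: no.
Legal moves for Black: Ke2, Kd2, Kc2, Ke1, Kc1, e2.
Black has 6 legal moves and is not in check → neither.

neither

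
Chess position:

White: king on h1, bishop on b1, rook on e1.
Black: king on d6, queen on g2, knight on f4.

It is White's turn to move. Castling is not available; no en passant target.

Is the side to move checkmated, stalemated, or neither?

checkmate

White to move; white king on h1.
In check: yes, from the black queen on g2.
King squares — g1: attacked by Qg2; g2: attacked by Nf4; h2: attacked by Qg2.
Legal moves for White: none.
In check with no legal moves → checkmate.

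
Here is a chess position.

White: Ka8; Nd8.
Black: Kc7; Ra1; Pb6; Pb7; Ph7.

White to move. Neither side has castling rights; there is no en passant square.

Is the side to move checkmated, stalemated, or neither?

checkmate

White to move; white king on a8.
In check: yes, from the black rook on a1.
King squares — a7: attacked by Ra1; b7: attacked by Kc7; b8: attacked by Kc7.
Legal moves for White: none.
In check with no legal moves → checkmate.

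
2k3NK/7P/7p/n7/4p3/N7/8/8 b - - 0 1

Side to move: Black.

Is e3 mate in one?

After e3: white king on h8; in check: no.
White is not in check, so this cannot be checkmate.

no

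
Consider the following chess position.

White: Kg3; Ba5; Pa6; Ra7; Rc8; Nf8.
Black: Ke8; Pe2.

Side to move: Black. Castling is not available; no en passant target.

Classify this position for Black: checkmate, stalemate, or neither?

checkmate

Black to move; black king on e8.
In check: yes, from the white rook on c8.
King squares — d7: attacked by Ra7; e7: attacked by Ra7; f7: attacked by Ra7; d8: attacked by Ba5; f8: attacked by Rc8.
Legal moves for Black: none.
In check with no legal moves → checkmate.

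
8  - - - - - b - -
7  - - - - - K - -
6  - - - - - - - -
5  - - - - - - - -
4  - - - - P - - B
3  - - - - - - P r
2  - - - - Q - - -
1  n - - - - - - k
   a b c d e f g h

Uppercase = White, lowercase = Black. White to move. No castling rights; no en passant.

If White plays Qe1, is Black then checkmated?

After Qe1: black king on h1; in check: yes, from the white queen on e1.
Black has 2 legal replies: Kh2, Kg2.
In check but a legal move exists → not checkmate.

no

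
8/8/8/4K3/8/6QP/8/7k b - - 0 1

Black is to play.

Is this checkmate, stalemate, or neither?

Black to move; black king on h1.
In check: no.
King squares — g1: attacked by Qg3; g2: attacked by Qg3; h2: attacked by Qg3.
Legal moves for Black: none.
Not in check and no legal moves → stalemate.

stalemate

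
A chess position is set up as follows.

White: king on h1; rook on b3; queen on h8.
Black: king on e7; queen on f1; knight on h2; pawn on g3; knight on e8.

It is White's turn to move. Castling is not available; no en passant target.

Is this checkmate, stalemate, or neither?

White to move; white king on h1.
In check: yes, from the black queen on f1.
King squares — g1: attacked by Qf1; g2: attacked by Qf1; h2: attacked by Pg3.
Legal moves for White: none.
In check with no legal moves → checkmate.

checkmate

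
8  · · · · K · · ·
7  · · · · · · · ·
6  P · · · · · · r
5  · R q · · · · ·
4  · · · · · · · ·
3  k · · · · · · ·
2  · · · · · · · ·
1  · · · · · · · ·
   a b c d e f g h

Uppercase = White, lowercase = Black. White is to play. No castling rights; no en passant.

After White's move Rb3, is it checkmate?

After Rb3: black king on a3; in check: yes, from the white rook on b3.
Black has 3 legal replies: Ka4, Kxb3, Ka2.
In check but a legal move exists → not checkmate.

no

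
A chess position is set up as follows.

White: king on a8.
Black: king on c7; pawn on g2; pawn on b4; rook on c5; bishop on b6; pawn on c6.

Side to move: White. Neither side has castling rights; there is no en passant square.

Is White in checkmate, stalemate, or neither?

stalemate

White to move; white king on a8.
In check: no.
King squares — a7: attacked by Bb6; b7: attacked by Kc7; b8: attacked by Kc7.
Legal moves for White: none.
Not in check and no legal moves → stalemate.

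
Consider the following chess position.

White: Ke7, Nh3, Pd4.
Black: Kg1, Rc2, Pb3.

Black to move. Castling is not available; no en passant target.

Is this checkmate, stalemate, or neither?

neither

Black to move; black king on g1.
In check: yes, from the white knight on h3.
Legal moves for Black: Kh2, Kg2, Kh1, Kf1.
Black is in check but has 4 legal moves → neither.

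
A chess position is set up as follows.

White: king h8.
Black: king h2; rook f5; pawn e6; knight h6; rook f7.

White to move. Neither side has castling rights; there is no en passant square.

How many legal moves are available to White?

White to move; king on h8.
In check: no.
Legal moves: none.
Count: 0.

0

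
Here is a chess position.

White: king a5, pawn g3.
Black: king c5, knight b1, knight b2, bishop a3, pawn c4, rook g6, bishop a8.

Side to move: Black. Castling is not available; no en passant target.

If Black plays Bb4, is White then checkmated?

yes

After Bb4: white king on a5; in check: yes, from the black bishop on b4.
King squares — a4: attacked by Nb2; b4: attacked by Kc5; b5: attacked by Kc5; a6: attacked by Rg6; b6: attacked by Kc5.
White has no legal moves → checkmate.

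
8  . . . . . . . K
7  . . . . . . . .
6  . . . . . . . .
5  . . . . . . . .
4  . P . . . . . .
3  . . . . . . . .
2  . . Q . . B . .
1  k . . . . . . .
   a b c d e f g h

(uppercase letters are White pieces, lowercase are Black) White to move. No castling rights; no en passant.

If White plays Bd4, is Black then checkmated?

After Bd4: black king on a1; in check: yes, from the white bishop on d4.
King squares — b1: attacked by Qc2; a2: attacked by Qc2; b2: attacked by Qc2.
Black has no legal moves → checkmate.

yes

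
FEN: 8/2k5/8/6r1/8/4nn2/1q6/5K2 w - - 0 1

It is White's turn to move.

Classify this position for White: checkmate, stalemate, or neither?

checkmate

White to move; white king on f1.
In check: yes, from the black knight on e3.
King squares — e1: attacked by Nf3; g1: attacked by Nf3; e2: attacked by Qb2; f2: attacked by Qb2; g2: attacked by Qb2.
Legal moves for White: none.
In check with no legal moves → checkmate.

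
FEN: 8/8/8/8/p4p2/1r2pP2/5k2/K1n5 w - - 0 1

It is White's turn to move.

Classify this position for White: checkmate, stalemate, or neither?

stalemate

White to move; white king on a1.
In check: no.
King squares — b1: attacked by Rb3; a2: attacked by Nc1; b2: attacked by Rb3.
Legal moves for White: none.
Not in check and no legal moves → stalemate.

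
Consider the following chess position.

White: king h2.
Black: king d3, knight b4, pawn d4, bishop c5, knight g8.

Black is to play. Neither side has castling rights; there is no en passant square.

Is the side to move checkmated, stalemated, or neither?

neither

Black to move; black king on d3.
In check: no.
Legal moves for Black include: Ne7, Nh6, Nf6, Bf8, Be7, Ba7, Bd6+, Bb6, Nc6, Na6, Nd5, Nc2, Na2, Ke4, Kc4, Ke3, Kc3, Ke2, ... (list truncated; more exist).
Black has legal moves and is not in check → neither.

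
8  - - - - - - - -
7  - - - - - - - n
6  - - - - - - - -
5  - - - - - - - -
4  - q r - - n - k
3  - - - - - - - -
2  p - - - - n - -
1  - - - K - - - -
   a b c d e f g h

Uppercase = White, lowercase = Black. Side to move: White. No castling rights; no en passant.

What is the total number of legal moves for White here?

0

White to move; king on d1.
In check: yes, from the black knight on f2.
Legal moves: none.
Count: 0.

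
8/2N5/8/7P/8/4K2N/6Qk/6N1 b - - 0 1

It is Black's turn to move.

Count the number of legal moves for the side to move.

1

Black to move; king on h2.
In check: yes, from the white queen on g2.
Legal moves: Kxg2.
Count: 1.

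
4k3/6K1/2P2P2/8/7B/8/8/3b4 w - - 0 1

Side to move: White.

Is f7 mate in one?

yes

After f7: black king on e8; in check: yes, from the white pawn on f7.
King squares — d7: attacked by Pc6; e7: attacked by Bh4; f7: attacked by Kg7; d8: attacked by Bh4; f8: attacked by Kg7.
Black has no legal moves → checkmate.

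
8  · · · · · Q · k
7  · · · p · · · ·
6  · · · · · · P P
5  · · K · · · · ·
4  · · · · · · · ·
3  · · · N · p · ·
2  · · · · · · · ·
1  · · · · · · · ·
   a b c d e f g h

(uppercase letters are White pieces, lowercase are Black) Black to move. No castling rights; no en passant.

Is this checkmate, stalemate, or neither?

checkmate

Black to move; black king on h8.
In check: yes, from the white queen on f8.
King squares — g7: attacked by Ph6; h7: attacked by Pg6; g8: attacked by Qf8.
Legal moves for Black: none.
In check with no legal moves → checkmate.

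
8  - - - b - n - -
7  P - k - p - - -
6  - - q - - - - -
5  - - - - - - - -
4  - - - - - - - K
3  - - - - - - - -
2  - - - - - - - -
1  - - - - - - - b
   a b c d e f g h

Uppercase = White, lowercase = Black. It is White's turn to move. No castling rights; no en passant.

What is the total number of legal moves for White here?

9

White to move; king on h4.
In check: no.
Legal moves: Kh5, Kg5, Kg4, Kh3, Kg3, a8=Q, a8=R, a8=B, a8=N+.
Count: 9.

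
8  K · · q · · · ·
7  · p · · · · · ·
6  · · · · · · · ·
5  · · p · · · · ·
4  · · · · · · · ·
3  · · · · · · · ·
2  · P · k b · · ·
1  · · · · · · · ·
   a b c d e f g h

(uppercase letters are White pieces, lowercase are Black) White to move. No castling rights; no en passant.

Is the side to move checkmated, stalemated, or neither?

White to move; white king on a8.
In check: yes, from the black queen on d8.
King squares — a7: available; b7: available; b8: attacked by Qd8.
Legal moves for White: Kxb7, Ka7.
White is in check but has 2 legal moves → neither.

neither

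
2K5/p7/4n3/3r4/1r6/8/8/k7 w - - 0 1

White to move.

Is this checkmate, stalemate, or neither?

White to move; white king on c8.
In check: no.
King squares — b7: attacked by Rb4; c7: attacked by Ne6; d7: attacked by Rd5; b8: attacked by Rb4; d8: attacked by Rd5.
Legal moves for White: none.
Not in check and no legal moves → stalemate.

stalemate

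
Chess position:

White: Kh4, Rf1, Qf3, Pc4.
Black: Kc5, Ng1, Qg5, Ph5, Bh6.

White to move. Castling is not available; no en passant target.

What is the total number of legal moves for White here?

White to move; king on h4.
In check: yes, from the black queen on g5.
Legal moves: none.
Count: 0.

0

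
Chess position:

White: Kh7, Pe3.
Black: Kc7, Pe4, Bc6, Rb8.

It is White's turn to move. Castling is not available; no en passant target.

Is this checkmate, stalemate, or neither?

White to move; white king on h7.
In check: no.
Legal moves for White: Kg7, Kh6, Kg6.
White has 3 legal moves and is not in check → neither.

neither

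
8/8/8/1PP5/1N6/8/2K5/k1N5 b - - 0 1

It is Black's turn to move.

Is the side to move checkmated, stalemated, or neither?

stalemate

Black to move; black king on a1.
In check: no.
King squares — b1: attacked by Kc2; a2: attacked by Nc1; b2: attacked by Kc2.
Legal moves for Black: none.
Not in check and no legal moves → stalemate.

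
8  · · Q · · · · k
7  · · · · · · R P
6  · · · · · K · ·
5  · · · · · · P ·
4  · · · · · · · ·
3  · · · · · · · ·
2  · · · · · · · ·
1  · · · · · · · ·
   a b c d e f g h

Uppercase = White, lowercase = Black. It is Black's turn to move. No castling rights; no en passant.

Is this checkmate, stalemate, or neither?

checkmate

Black to move; black king on h8.
In check: yes, from the white queen on c8.
King squares — g7: attacked by Kf6; h7: attacked by Rg7; g8: attacked by Rg7.
Legal moves for Black: none.
In check with no legal moves → checkmate.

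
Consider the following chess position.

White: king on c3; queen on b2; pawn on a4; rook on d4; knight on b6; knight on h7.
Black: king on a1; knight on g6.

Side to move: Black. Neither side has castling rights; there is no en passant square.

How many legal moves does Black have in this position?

Black to move; king on a1.
In check: yes, from the white queen on b2.
Legal moves: none.
Count: 0.

0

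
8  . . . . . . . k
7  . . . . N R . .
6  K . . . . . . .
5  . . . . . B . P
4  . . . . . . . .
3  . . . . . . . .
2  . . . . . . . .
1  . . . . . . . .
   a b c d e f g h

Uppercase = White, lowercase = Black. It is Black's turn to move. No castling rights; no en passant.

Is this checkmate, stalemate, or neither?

Black to move; black king on h8.
In check: no.
King squares — g7: attacked by Rf7; h7: attacked by Bf5; g8: attacked by Ne7.
Legal moves for Black: none.
Not in check and no legal moves → stalemate.

stalemate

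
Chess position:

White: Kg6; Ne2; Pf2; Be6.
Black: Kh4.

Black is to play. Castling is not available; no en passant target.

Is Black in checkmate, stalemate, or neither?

Black to move; black king on h4.
In check: no.
King squares — g3: attacked by Ne2; h3: attacked by Be6; g4: attacked by Be6; g5: attacked by Kg6; h5: attacked by Kg6.
Legal moves for Black: none.
Not in check and no legal moves → stalemate.

stalemate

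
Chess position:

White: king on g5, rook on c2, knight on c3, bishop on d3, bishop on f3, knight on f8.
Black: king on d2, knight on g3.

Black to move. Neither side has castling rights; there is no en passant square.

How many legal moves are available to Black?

3

Black to move; king on d2.
In check: yes, from the white rook on c2.
Legal moves: Ke3, Kxd3, Ke1.
Count: 3.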